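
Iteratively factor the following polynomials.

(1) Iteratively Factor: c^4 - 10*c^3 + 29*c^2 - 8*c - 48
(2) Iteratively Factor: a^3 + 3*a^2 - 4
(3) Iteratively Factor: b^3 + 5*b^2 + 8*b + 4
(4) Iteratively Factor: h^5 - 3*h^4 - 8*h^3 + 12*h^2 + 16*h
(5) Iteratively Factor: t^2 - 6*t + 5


(1) = (c - 4)*(c^3 - 6*c^2 + 5*c + 12) = (c - 4)^2*(c^2 - 2*c - 3) = (c - 4)^2*(c - 3)*(c + 1)
(2) = (a + 2)*(a^2 + a - 2) = (a - 1)*(a + 2)*(a + 2)
(3) = (b + 2)*(b^2 + 3*b + 2) = (b + 1)*(b + 2)*(b + 2)
(4) = (h - 2)*(h^4 - h^3 - 10*h^2 - 8*h) = (h - 2)*(h + 2)*(h^3 - 3*h^2 - 4*h) = h*(h - 2)*(h + 2)*(h^2 - 3*h - 4) = h*(h - 2)*(h + 1)*(h + 2)*(h - 4)
(5) = (t - 5)*(t - 1)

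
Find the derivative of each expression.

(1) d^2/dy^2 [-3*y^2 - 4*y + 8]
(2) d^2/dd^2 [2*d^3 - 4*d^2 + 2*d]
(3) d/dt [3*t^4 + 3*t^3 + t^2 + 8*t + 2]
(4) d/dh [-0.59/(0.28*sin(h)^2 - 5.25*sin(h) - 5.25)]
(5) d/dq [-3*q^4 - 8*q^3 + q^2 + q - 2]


(1) = -6
(2) = 12*d - 8
(3) = 12*t^3 + 9*t^2 + 2*t + 8
(4) = (0.3304*sin(h) - 3.0975)*cos(h)/(-0.28*sin(h)^2 + 5.25*sin(h) + 5.25)^2
(5) = -12*q^3 - 24*q^2 + 2*q + 1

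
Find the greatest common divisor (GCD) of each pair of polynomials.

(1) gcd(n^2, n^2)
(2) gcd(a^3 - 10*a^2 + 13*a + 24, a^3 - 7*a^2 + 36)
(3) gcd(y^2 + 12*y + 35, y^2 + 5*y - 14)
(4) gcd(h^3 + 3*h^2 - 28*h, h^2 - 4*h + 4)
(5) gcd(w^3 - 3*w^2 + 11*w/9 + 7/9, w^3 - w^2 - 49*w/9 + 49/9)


(1) = n^2
(2) = a - 3
(3) = gcd((y + 5)*(y + 7), (y - 2)*(y + 7)) = y + 7
(4) = gcd(h*(h - 4)*(h + 7), (h - 2)^2) = 1
(5) = w^2 - 10*w/3 + 7/3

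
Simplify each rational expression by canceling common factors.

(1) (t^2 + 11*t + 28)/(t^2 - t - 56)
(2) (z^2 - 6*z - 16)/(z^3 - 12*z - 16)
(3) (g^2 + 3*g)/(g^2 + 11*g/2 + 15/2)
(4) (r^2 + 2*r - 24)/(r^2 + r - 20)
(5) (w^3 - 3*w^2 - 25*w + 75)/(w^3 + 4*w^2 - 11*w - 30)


(1) = (t + 4)/(t - 8)
(2) = (z - 8)/(z^2 - 2*z - 8)
(3) = 2*g/(2*g + 5)
(4) = (r + 6)/(r + 5)
(5) = (w - 5)/(w + 2)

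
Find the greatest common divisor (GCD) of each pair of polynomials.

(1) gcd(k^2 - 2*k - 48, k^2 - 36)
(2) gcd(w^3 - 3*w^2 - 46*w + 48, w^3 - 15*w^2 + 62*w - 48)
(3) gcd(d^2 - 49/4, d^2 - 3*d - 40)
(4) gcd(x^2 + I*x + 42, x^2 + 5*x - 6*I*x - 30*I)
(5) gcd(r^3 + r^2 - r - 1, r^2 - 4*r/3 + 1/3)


(1) = k + 6
(2) = w^2 - 9*w + 8
(3) = 1
(4) = gcd((x - 6*I)*(x + 7*I), (x + 5)*(x - 6*I)) = x - 6*I
(5) = gcd((r - 1)*(r + 1)^2, (r - 1)*(r - 1/3)) = r - 1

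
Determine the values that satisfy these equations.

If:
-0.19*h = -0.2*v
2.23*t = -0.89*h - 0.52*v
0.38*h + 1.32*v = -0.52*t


Then:
h = 0.00
t = 0.00
v = 0.00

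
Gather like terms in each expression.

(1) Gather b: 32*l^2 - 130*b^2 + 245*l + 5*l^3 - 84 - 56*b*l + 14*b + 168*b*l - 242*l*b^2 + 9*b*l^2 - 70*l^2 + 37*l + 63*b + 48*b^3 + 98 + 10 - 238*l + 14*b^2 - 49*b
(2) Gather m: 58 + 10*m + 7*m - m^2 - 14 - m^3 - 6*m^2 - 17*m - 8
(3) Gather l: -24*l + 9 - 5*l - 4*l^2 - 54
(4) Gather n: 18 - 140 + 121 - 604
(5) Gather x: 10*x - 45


(1) = 48*b^3 + b^2*(-242*l - 116) + b*(9*l^2 + 112*l + 28) + 5*l^3 - 38*l^2 + 44*l + 24
(2) = -m^3 - 7*m^2 + 36
(3) = -4*l^2 - 29*l - 45
(4) = -605
(5) = 10*x - 45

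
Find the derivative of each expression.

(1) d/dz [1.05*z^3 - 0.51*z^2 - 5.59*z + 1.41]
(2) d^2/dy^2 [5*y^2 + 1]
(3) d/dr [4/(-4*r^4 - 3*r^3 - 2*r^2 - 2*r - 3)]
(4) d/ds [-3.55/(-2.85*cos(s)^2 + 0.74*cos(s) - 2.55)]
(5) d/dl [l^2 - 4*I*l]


(1) = 3.15*z^2 - 1.02*z - 5.59
(2) = 10
(3) = 4*(16*r^3 + 9*r^2 + 4*r + 2)/(4*r^4 + 3*r^3 + 2*r^2 + 2*r + 3)^2
(4) = (20.235*cos(s) - 2.627)*sin(s)/(2.85*cos(s)^2 - 0.74*cos(s) + 2.55)^2
(5) = 2*l - 4*I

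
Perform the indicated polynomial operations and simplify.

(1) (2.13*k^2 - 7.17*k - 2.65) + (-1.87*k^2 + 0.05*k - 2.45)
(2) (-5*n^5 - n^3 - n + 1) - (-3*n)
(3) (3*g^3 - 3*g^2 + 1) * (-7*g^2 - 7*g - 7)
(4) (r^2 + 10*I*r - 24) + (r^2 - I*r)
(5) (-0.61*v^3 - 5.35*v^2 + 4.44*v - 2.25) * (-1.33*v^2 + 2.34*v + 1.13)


(1) = 0.26*k^2 - 7.12*k - 5.1
(2) = -5*n^5 - n^3 + 2*n + 1
(3) = -21*g^5 + 14*g^2 - 7*g - 7
(4) = 2*r^2 + 9*I*r - 24
(5) = 0.8113*v^5 + 5.6881*v^4 - 19.1135*v^3 + 7.3366*v^2 - 0.2478*v - 2.5425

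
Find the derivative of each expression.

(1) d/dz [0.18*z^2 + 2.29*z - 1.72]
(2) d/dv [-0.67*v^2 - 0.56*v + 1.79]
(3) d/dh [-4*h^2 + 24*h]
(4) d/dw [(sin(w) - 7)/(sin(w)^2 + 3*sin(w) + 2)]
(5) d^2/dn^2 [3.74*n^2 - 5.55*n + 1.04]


(1) = 0.36*z + 2.29
(2) = -1.34*v - 0.56
(3) = 24 - 8*h
(4) = (14*sin(w) + cos(w)^2 + 22)*cos(w)/(sin(w)^2 + 3*sin(w) + 2)^2
(5) = 7.48000000000000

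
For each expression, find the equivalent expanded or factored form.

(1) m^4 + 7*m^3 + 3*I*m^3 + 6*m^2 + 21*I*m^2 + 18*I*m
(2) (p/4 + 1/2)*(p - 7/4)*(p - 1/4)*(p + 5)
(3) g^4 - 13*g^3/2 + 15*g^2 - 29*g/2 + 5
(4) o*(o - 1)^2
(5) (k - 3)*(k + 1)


(1) = m*(m + 1)*(m + 6)*(m + 3*I)
(2) = p^4/4 + 5*p^3/4 - 57*p^2/64 - 271*p/64 + 35/32
(3) = (g - 5/2)*(g - 2)*(g - 1)^2
(4) = o^3 - 2*o^2 + o
(5) = k^2 - 2*k - 3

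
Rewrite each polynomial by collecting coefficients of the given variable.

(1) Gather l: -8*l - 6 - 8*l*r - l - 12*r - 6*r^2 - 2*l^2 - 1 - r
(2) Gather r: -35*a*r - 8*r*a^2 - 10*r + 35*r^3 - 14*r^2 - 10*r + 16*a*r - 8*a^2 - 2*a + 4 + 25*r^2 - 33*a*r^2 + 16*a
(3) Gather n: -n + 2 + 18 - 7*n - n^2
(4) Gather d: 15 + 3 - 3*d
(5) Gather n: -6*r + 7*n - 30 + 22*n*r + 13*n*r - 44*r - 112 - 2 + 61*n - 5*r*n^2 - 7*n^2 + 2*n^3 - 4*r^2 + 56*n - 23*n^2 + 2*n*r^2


(1) = -2*l^2 + l*(-8*r - 9) - 6*r^2 - 13*r - 7
(2) = -8*a^2 + 14*a + 35*r^3 + r^2*(11 - 33*a) + r*(-8*a^2 - 19*a - 20) + 4
(3) = -n^2 - 8*n + 20
(4) = 18 - 3*d
(5) = 2*n^3 + n^2*(-5*r - 30) + n*(2*r^2 + 35*r + 124) - 4*r^2 - 50*r - 144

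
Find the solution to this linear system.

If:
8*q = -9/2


Then:
q = -9/16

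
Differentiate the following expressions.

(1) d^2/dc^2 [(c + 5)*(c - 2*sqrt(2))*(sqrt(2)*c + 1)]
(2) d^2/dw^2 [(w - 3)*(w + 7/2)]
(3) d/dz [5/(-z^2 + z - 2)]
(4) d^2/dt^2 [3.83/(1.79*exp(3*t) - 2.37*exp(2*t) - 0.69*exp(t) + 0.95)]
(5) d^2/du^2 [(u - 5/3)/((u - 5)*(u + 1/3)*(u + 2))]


(1) = 6*sqrt(2)*c - 6 + 10*sqrt(2)
(2) = 2
(3) = 5*(2*z - 1)/(z^2 - z + 2)^2
(4) = ((-61.7013*exp(2*t) + 36.3084*exp(t) + 2.6427)*(1.79*exp(3*t) - 2.37*exp(2*t) - 0.69*exp(t) + 0.95) + 3.83*(-10.74*exp(2*t) + 9.48*exp(t) + 1.38)*(-5.37*exp(2*t) + 4.74*exp(t) + 0.69)*exp(t))*exp(t)/(1.79*exp(3*t) - 2.37*exp(2*t) - 0.69*exp(t) + 0.95)^3
(5) = 2*(81*u^5 - 486*u^4 + 1449*u^3 + 1065*u^2 - 5130*u - 6035)/(27*u^9 - 216*u^8 - 315*u^7 + 3970*u^6 + 4905*u^5 - 22116*u^4 - 50877*u^3 - 35070*u^2 - 9900*u - 1000)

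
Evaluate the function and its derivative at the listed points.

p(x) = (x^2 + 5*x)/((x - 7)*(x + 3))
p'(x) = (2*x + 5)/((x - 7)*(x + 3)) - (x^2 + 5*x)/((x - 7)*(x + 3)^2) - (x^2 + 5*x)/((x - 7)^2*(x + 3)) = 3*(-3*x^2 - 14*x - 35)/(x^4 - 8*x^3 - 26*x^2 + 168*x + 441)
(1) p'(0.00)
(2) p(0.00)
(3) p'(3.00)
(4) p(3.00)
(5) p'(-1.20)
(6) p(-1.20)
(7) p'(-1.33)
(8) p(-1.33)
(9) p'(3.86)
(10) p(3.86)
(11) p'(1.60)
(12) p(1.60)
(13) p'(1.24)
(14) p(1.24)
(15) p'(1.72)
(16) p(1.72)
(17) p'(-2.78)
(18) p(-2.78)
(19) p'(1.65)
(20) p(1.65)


(1) = -0.24
(2) = 0.00
(3) = -0.54
(4) = -1.00
(5) = -0.31
(6) = 0.31
(7) = -0.34
(8) = 0.35
(9) = -0.86
(10) = -1.59
(11) = -0.32
(12) = -0.43
(13) = -0.29
(14) = -0.32
(15) = -0.33
(16) = -0.46
(17) = -12.48
(18) = 2.87
(19) = -0.32
(20) = -0.44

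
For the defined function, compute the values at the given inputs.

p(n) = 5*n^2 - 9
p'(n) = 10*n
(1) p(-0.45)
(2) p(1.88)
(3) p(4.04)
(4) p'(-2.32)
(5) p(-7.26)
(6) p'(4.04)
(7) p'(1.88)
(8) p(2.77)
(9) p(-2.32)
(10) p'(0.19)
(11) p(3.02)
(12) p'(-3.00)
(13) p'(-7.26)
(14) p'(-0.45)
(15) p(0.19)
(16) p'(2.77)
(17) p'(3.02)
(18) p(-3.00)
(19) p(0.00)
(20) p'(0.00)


(1) = -7.99
(2) = 8.67
(3) = 72.61
(4) = -23.20
(5) = 254.54
(6) = 40.40
(7) = 18.80
(8) = 29.36
(9) = 17.91
(10) = 1.90
(11) = 36.60
(12) = -30.00
(13) = -72.60
(14) = -4.50
(15) = -8.82
(16) = 27.70
(17) = 30.20
(18) = 36.00
(19) = -9.00
(20) = 0.00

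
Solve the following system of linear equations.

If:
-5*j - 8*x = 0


Then:
j = -8*x/5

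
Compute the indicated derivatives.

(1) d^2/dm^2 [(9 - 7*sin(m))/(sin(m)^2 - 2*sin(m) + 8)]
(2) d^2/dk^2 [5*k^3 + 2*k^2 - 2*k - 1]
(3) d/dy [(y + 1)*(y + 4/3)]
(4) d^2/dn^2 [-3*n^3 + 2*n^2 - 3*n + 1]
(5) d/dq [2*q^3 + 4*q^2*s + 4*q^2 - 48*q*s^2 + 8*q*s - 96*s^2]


(1) = (7*sin(m)^5 - 22*sin(m)^4 - 296*sin(m)^3 + 418*sin(m)^2 + 532*sin(m) - 296)/(sin(m)^2 - 2*sin(m) + 8)^3
(2) = 30*k + 4
(3) = 2*y + 7/3
(4) = 4 - 18*n
(5) = 6*q^2 + 8*q*s + 8*q - 48*s^2 + 8*s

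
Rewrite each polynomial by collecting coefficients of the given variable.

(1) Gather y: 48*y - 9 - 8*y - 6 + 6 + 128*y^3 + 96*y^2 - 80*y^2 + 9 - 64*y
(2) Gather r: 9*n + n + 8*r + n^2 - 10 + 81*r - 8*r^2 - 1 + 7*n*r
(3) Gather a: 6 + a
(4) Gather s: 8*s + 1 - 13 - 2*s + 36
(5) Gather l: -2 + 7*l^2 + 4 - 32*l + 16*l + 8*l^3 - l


(1) = 128*y^3 + 16*y^2 - 24*y
(2) = n^2 + 10*n - 8*r^2 + r*(7*n + 89) - 11
(3) = a + 6
(4) = 6*s + 24
(5) = 8*l^3 + 7*l^2 - 17*l + 2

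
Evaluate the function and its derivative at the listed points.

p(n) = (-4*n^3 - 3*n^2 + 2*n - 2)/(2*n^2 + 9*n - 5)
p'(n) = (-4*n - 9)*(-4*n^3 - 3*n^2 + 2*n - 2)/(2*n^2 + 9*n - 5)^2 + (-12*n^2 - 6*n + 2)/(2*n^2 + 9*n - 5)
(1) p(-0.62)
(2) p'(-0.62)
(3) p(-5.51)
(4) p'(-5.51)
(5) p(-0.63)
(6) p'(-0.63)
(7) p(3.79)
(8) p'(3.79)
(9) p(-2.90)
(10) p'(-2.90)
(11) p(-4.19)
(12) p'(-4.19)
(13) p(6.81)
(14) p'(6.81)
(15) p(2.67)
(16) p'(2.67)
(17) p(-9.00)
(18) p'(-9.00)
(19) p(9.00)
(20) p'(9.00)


(1) = 0.35
(2) = 0.12
(3) = 92.17
(4) = 142.36
(5) = 0.35
(6) = 0.13
(7) = -4.41
(8) = -1.50
(9) = -4.52
(10) = 6.53
(11) = -30.43
(12) = 55.23
(13) = -9.33
(14) = -1.73
(15) = -2.83
(16) = -1.32
(17) = 34.91
(18) = 0.35
(19) = -13.21
(20) = -1.81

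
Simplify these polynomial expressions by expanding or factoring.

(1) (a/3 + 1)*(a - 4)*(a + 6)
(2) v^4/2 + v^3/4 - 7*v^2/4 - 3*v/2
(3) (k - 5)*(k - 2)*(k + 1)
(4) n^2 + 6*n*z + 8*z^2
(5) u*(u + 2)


(1) = a^3/3 + 5*a^2/3 - 6*a - 24
(2) = v*(v/2 + 1/2)*(v - 2)*(v + 3/2)
(3) = k^3 - 6*k^2 + 3*k + 10
(4) = (n + 2*z)*(n + 4*z)
(5) = u^2 + 2*u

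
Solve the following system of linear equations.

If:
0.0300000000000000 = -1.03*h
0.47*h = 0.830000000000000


Then:
No Solution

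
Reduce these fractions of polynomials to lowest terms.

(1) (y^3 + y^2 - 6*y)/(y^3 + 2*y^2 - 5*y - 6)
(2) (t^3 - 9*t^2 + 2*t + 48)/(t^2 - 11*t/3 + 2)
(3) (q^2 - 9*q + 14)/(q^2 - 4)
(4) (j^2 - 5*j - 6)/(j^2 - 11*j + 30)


(1) = y/(y + 1)
(2) = (3*t^2 - 18*t - 48)/(3*t - 2)
(3) = (q - 7)/(q + 2)
(4) = (j + 1)/(j - 5)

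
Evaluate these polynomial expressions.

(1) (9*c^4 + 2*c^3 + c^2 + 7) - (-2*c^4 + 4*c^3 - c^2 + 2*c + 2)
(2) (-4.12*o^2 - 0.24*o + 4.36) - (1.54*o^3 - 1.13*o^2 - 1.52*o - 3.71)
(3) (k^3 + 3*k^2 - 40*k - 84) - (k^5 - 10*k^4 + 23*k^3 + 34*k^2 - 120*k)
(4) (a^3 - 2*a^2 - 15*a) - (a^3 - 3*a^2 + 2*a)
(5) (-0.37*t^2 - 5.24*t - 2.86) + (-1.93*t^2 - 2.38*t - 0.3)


(1) = 11*c^4 - 2*c^3 + 2*c^2 - 2*c + 5
(2) = -1.54*o^3 - 2.99*o^2 + 1.28*o + 8.07
(3) = -k^5 + 10*k^4 - 22*k^3 - 31*k^2 + 80*k - 84
(4) = a^2 - 17*a
(5) = -2.3*t^2 - 7.62*t - 3.16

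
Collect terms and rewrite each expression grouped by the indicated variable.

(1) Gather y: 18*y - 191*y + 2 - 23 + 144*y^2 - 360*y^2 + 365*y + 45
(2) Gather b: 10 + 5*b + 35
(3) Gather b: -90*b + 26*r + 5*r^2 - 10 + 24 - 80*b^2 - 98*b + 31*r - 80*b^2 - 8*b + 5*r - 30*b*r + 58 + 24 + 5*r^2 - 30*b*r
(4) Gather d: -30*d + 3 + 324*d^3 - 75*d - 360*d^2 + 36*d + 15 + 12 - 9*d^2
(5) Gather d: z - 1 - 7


(1) = -216*y^2 + 192*y + 24
(2) = 5*b + 45
(3) = -160*b^2 + b*(-60*r - 196) + 10*r^2 + 62*r + 96
(4) = 324*d^3 - 369*d^2 - 69*d + 30
(5) = z - 8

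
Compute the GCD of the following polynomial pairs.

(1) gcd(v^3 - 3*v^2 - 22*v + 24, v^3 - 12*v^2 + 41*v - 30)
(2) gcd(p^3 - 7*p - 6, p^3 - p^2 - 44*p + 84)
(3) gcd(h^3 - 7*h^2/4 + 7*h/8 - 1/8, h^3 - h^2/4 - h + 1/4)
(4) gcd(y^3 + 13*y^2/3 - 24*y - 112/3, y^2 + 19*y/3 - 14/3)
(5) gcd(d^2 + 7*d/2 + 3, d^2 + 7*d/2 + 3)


(1) = v^2 - 7*v + 6
(2) = 1
(3) = gcd((h - 1)*(h - 1/2)*(h - 1/4), (h - 1)*(h - 1/4)*(h + 1)) = h^2 - 5*h/4 + 1/4
(4) = gcd((y - 4)*(y + 4/3)*(y + 7), (y - 2/3)*(y + 7)) = y + 7
(5) = gcd((d + 3/2)*(d + 2), (d + 3/2)*(d + 2)) = d^2 + 7*d/2 + 3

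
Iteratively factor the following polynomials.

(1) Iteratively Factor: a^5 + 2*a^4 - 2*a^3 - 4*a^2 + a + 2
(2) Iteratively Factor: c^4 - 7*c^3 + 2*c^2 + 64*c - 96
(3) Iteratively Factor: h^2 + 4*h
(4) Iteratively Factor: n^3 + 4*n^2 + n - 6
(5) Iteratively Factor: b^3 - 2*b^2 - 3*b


(1) = (a + 1)*(a^4 + a^3 - 3*a^2 - a + 2) = (a + 1)*(a + 2)*(a^3 - a^2 - a + 1) = (a + 1)^2*(a + 2)*(a^2 - 2*a + 1) = (a - 1)*(a + 1)^2*(a + 2)*(a - 1)
(2) = (c - 2)*(c^3 - 5*c^2 - 8*c + 48) = (c - 4)*(c - 2)*(c^2 - c - 12) = (c - 4)^2*(c - 2)*(c + 3)
(3) = (h)*(h + 4)
(4) = (n - 1)*(n^2 + 5*n + 6) = (n - 1)*(n + 3)*(n + 2)
(5) = (b + 1)*(b^2 - 3*b) = b*(b + 1)*(b - 3)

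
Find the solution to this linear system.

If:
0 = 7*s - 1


Then:
s = 1/7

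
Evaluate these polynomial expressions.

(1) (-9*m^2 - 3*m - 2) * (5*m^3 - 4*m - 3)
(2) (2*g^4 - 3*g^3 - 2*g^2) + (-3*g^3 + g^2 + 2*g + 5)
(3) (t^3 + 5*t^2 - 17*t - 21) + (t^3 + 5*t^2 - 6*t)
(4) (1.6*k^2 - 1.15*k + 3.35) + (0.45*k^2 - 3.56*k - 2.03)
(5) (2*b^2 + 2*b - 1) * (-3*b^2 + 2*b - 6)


(1) = -45*m^5 - 15*m^4 + 26*m^3 + 39*m^2 + 17*m + 6
(2) = 2*g^4 - 6*g^3 - g^2 + 2*g + 5
(3) = 2*t^3 + 10*t^2 - 23*t - 21
(4) = 2.05*k^2 - 4.71*k + 1.32
(5) = -6*b^4 - 2*b^3 - 5*b^2 - 14*b + 6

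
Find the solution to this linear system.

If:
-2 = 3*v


Then:
v = -2/3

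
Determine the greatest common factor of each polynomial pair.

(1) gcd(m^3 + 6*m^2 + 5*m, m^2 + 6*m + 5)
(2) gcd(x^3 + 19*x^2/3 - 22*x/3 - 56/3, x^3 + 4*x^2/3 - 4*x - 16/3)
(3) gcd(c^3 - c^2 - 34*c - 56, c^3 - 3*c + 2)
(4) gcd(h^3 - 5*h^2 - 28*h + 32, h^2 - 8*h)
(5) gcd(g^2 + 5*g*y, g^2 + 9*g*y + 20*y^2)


(1) = gcd(m*(m + 1)*(m + 5), (m + 1)*(m + 5)) = m^2 + 6*m + 5
(2) = gcd((x - 2)*(x + 4/3)*(x + 7), (x - 2)*(x + 4/3)*(x + 2)) = x^2 - 2*x/3 - 8/3
(3) = c + 2
(4) = gcd((h - 8)*(h - 1)*(h + 4), h*(h - 8)) = h - 8
(5) = g + 5*y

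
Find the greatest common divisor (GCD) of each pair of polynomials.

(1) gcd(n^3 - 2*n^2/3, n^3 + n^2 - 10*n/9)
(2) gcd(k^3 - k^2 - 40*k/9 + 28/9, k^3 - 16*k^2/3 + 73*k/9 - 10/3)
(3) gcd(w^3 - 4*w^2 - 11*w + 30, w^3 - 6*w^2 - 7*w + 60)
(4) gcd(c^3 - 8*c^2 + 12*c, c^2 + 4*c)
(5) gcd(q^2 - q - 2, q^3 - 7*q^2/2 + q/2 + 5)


(1) = gcd(n^2*(n - 2/3), n*(n - 2/3)*(n + 5/3)) = n^2 - 2*n/3
(2) = gcd((k - 7/3)*(k - 2/3)*(k + 2), (k - 3)*(k - 5/3)*(k - 2/3)) = k - 2/3
(3) = w^2 - 2*w - 15
(4) = gcd(c*(c - 6)*(c - 2), c*(c + 4)) = c
(5) = q^2 - q - 2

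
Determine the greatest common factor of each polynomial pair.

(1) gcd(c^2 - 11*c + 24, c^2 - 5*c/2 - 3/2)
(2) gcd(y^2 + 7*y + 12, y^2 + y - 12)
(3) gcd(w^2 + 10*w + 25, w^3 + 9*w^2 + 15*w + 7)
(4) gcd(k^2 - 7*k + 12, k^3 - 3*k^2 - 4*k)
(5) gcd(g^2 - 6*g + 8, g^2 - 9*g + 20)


(1) = c - 3
(2) = y + 4
(3) = 1
(4) = gcd((k - 4)*(k - 3), k*(k - 4)*(k + 1)) = k - 4
(5) = g - 4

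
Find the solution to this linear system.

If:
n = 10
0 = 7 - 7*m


Then:
m = 1
n = 10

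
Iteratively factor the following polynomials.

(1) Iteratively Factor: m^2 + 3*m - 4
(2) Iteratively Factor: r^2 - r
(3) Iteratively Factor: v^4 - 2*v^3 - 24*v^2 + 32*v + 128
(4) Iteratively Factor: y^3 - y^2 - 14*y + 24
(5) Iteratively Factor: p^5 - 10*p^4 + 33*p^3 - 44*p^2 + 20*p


(1) = (m + 4)*(m - 1)
(2) = (r)*(r - 1)
(3) = (v + 4)*(v^3 - 6*v^2 + 32) = (v - 4)*(v + 4)*(v^2 - 2*v - 8) = (v - 4)*(v + 2)*(v + 4)*(v - 4)
(4) = (y + 4)*(y^2 - 5*y + 6) = (y - 2)*(y + 4)*(y - 3)
(5) = (p - 2)*(p^4 - 8*p^3 + 17*p^2 - 10*p) = (p - 5)*(p - 2)*(p^3 - 3*p^2 + 2*p) = p*(p - 5)*(p - 2)*(p^2 - 3*p + 2) = p*(p - 5)*(p - 2)*(p - 1)*(p - 2)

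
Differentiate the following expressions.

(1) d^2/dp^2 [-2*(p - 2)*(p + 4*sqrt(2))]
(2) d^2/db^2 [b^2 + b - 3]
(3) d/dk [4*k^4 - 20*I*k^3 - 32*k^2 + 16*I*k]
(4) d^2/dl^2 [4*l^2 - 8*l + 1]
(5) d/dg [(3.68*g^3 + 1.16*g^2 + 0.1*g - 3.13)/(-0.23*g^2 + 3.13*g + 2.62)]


(1) = -4
(2) = 2
(3) = 16*k^3 - 60*I*k^2 - 64*k + 16*I
(4) = 8
(5) = (-0.8464*g^4 + 23.0368*g^3 + 32.5786*g^2 + 4.6386*g + 10.0589)/(0.0529*g^4 - 1.4398*g^3 + 8.5917*g^2 + 16.4012*g + 6.8644)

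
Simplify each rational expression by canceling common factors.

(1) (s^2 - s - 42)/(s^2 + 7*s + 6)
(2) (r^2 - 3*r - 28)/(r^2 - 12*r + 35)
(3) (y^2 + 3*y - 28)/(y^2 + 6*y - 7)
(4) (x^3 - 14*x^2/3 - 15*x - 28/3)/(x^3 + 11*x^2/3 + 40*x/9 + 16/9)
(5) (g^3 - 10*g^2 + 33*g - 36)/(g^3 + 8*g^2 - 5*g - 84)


(1) = (s - 7)/(s + 1)
(2) = (r + 4)/(r - 5)
(3) = (y - 4)/(y - 1)
(4) = (3*x - 21)/(3*x + 4)
(5) = (g^2 - 7*g + 12)/(g^2 + 11*g + 28)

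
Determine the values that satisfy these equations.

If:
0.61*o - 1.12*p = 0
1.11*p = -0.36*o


Then:
o = 0.00
p = 0.00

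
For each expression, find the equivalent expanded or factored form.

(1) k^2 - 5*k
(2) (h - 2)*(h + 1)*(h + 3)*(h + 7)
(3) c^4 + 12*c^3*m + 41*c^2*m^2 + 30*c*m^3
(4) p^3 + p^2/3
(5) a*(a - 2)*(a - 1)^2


(1) = k*(k - 5)
(2) = h^4 + 9*h^3 + 9*h^2 - 41*h - 42
(3) = c*(c + m)*(c + 5*m)*(c + 6*m)
(4) = p^2*(p + 1/3)
(5) = a^4 - 4*a^3 + 5*a^2 - 2*a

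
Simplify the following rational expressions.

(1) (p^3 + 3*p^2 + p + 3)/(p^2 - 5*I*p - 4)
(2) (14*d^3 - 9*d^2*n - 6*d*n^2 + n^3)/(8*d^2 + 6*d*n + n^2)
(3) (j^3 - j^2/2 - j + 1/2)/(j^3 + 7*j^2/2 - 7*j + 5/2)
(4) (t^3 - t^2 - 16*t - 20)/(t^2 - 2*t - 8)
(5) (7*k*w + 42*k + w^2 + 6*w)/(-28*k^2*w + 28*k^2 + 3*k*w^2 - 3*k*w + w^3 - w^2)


(1) = (p^2 + p*(3 + I) + 3*I)/(p - 4*I)
(2) = (7*d^2 - 8*d*n + n^2)/(4*d + n)
(3) = (j + 1)/(j + 5)
(4) = (t^2 - 3*t - 10)/(t - 4)
(5) = (w + 6)/(-4*k*w + 4*k + w^2 - w)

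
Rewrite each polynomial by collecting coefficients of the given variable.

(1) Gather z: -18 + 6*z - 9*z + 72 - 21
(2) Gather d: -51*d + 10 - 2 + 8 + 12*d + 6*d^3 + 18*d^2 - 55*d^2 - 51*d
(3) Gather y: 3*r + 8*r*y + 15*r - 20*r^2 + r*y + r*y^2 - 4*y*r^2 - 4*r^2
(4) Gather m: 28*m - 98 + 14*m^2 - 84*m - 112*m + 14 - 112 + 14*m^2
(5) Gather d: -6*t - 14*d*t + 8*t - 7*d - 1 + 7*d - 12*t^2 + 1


(1) = 33 - 3*z
(2) = 6*d^3 - 37*d^2 - 90*d + 16
(3) = -24*r^2 + r*y^2 + 18*r + y*(-4*r^2 + 9*r)
(4) = 28*m^2 - 168*m - 196
(5) = -14*d*t - 12*t^2 + 2*t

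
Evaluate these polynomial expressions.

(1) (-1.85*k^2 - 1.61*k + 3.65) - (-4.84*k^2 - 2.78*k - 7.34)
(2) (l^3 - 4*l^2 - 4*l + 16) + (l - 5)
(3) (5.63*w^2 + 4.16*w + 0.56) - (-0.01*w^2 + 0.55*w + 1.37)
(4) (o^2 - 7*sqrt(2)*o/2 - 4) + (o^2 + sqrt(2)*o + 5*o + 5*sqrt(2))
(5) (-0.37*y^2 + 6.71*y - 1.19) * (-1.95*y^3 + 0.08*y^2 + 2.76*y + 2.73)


(1) = 2.99*k^2 + 1.17*k + 10.99
(2) = l^3 - 4*l^2 - 3*l + 11
(3) = 5.64*w^2 + 3.61*w - 0.81
(4) = 2*o^2 - 5*sqrt(2)*o/2 + 5*o - 4 + 5*sqrt(2)
(5) = 0.7215*y^5 - 13.1141*y^4 + 1.8361*y^3 + 17.4143*y^2 + 15.0339*y - 3.2487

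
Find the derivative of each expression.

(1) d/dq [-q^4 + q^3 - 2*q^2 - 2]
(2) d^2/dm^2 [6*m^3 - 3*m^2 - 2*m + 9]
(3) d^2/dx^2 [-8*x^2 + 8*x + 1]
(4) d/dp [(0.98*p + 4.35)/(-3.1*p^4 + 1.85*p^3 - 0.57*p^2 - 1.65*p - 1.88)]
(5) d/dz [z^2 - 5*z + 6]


(1) = q*(-4*q^2 + 3*q - 4)
(2) = 36*m - 6
(3) = -16
(4) = (9.114*p^4 + 50.314*p^3 - 23.5839*p^2 + 4.959*p + 5.3351)/(9.61*p^8 - 11.47*p^7 + 6.9565*p^6 + 8.121*p^5 + 5.8759*p^4 - 5.075*p^3 + 4.8657*p^2 + 6.204*p + 3.5344)
(5) = 2*z - 5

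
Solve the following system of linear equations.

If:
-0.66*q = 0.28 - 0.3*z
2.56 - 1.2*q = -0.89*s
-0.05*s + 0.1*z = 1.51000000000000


Then:
q = 8.34
s = 8.37
z = 19.29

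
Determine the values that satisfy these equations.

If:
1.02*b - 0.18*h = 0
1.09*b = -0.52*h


Then:
b = 0.00
h = 0.00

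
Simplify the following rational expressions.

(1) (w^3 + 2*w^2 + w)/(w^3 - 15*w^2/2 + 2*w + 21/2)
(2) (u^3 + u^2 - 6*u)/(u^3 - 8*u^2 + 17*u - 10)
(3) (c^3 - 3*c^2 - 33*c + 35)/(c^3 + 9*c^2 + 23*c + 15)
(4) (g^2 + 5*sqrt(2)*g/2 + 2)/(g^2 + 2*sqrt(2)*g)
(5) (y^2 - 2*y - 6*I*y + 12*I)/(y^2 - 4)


(1) = (2*w^2 + 2*w)/(2*w^2 - 17*w + 21)
(2) = (u^2 + 3*u)/(u^2 - 6*u + 5)
(3) = (c^2 - 8*c + 7)/(c^2 + 4*c + 3)
(4) = (2*g + sqrt(2))/(2*g)
(5) = (y - 6*I)/(y + 2)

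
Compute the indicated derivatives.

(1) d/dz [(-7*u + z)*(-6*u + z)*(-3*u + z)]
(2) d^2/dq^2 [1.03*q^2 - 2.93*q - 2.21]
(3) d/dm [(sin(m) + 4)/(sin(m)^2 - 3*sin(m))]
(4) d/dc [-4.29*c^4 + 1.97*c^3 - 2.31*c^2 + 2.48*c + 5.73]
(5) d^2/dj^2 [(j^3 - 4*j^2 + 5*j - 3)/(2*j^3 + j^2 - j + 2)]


(1) = 81*u^2 - 32*u*z + 3*z^2
(2) = 2.06000000000000
(3) = (-cos(m) - 8/tan(m) + 12*cos(m)/sin(m)^2)/(sin(m) - 3)^2
(4) = -17.16*c^3 + 5.91*c^2 - 4.62*c + 2.48
(5) = 2*(-18*j^6 + 66*j^5 - 90*j^4 + 74*j^3 - 93*j^2 + 27*j - 3)/(8*j^9 + 12*j^8 - 6*j^7 + 13*j^6 + 27*j^5 - 15*j^4 + 11*j^3 + 18*j^2 - 12*j + 8)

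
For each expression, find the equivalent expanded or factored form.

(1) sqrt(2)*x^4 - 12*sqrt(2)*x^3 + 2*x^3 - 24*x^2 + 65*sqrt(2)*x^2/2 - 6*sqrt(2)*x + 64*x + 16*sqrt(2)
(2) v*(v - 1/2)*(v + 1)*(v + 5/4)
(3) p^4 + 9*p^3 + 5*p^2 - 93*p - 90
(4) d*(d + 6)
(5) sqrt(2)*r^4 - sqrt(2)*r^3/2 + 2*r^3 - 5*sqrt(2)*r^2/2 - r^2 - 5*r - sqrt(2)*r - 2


(1) = (x - 8)*(x - 4)*(x + sqrt(2)/2)*(sqrt(2)*x + 1)
(2) = v^4 + 7*v^3/4 + v^2/8 - 5*v/8
(3) = (p - 3)*(p + 1)*(p + 5)*(p + 6)
(4) = d^2 + 6*d
(5) = (r - 2)*(r + 1/2)*(r + sqrt(2))*(sqrt(2)*r + sqrt(2))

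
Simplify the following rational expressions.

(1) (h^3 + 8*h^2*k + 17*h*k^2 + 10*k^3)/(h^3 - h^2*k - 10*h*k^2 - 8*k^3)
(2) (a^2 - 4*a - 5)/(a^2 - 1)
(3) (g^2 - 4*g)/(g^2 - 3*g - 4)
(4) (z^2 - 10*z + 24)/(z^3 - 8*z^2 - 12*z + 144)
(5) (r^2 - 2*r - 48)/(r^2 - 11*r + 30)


(1) = (h + 5*k)/(h - 4*k)
(2) = (a - 5)/(a - 1)
(3) = g/(g + 1)
(4) = (z - 4)/(z^2 - 2*z - 24)
(5) = (r^2 - 2*r - 48)/(r^2 - 11*r + 30)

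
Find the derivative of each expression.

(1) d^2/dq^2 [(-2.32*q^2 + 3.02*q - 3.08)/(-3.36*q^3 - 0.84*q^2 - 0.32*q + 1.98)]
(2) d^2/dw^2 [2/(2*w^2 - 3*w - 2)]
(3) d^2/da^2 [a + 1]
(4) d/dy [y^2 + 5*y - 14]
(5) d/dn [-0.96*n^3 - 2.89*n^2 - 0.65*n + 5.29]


(1) = (52.383744*q^6 - 204.567552*q^5 + 351.154944*q^4 + 356.155968*q^3 - 185.036544*q^2 + 97.773984*q + 25.239808)/(37.933056*q^9 + 28.449792*q^8 + 17.950464*q^7 - 61.048512*q^6 - 31.820544*q^5 - 16.706592*q^4 + 36.357056*q^3 + 9.271152*q^2 + 3.763584*q - 7.762392)
(2) = 4*(4*w^2 - 6*w - (4*w - 3)^2 - 4)/(-2*w^2 + 3*w + 2)^3
(3) = 0
(4) = 2*y + 5
(5) = -2.88*n^2 - 5.78*n - 0.65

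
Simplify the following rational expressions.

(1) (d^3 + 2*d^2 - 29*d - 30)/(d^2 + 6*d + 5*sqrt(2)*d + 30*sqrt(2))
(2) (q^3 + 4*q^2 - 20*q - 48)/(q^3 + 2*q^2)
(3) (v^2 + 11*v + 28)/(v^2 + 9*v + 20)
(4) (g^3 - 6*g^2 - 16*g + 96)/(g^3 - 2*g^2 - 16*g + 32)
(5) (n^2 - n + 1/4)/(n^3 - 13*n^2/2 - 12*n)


(1) = (d^2 - 4*d - 5)/(d + 5*sqrt(2))
(2) = (q^2 + 2*q - 24)/q^2
(3) = (v + 7)/(v + 5)
(4) = (g - 6)/(g - 2)
(5) = (4*n^2 - 4*n + 1)/(4*n^3 - 26*n^2 - 48*n)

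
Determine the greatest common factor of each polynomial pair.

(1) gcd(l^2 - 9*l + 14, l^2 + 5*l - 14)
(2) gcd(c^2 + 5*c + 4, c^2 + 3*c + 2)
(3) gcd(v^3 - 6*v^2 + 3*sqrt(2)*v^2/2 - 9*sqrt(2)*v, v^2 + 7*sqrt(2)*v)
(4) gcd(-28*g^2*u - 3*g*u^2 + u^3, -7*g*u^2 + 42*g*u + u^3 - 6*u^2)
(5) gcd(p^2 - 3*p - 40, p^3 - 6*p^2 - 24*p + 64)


(1) = gcd((l - 7)*(l - 2), (l - 2)*(l + 7)) = l - 2
(2) = gcd((c + 1)*(c + 4), (c + 1)*(c + 2)) = c + 1
(3) = v
(4) = gcd(u*(-7*g + u)*(4*g + u), u*(-7*g + u)*(u - 6)) = -7*g*u + u^2
(5) = gcd((p - 8)*(p + 5), (p - 8)*(p - 2)*(p + 4)) = p - 8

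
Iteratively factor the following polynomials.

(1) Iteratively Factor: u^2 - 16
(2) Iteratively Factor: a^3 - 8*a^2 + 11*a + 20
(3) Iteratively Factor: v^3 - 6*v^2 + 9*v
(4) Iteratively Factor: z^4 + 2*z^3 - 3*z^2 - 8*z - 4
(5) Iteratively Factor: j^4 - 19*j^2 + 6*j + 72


(1) = (u + 4)*(u - 4)
(2) = (a - 5)*(a^2 - 3*a - 4) = (a - 5)*(a + 1)*(a - 4)
(3) = (v - 3)*(v^2 - 3*v) = (v - 3)^2*(v)
(4) = (z + 1)*(z^3 + z^2 - 4*z - 4) = (z + 1)^2*(z^2 - 4) = (z + 1)^2*(z + 2)*(z - 2)
(5) = (j - 3)*(j^3 + 3*j^2 - 10*j - 24) = (j - 3)^2*(j^2 + 6*j + 8) = (j - 3)^2*(j + 4)*(j + 2)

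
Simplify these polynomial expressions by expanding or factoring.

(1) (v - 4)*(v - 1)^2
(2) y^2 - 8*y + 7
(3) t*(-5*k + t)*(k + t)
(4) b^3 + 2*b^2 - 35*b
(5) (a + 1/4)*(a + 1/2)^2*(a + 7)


(1) = v^3 - 6*v^2 + 9*v - 4
(2) = (y - 7)*(y - 1)
(3) = -5*k^2*t - 4*k*t^2 + t^3
(4) = b*(b - 5)*(b + 7)
(5) = a^4 + 33*a^3/4 + 37*a^2/4 + 57*a/16 + 7/16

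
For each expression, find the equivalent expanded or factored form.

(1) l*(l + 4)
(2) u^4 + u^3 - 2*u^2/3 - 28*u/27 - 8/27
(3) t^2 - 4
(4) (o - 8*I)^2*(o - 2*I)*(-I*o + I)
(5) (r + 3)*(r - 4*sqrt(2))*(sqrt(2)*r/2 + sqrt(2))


(1) = l^2 + 4*l
(2) = (u - 1)*(u + 2/3)^3
(3) = (t - 2)*(t + 2)
(4) = -I*o^4 - 18*o^3 + I*o^3 + 18*o^2 + 96*I*o^2 + 128*o - 96*I*o - 128
(5) = sqrt(2)*r^3/2 - 4*r^2 + 5*sqrt(2)*r^2/2 - 20*r + 3*sqrt(2)*r - 24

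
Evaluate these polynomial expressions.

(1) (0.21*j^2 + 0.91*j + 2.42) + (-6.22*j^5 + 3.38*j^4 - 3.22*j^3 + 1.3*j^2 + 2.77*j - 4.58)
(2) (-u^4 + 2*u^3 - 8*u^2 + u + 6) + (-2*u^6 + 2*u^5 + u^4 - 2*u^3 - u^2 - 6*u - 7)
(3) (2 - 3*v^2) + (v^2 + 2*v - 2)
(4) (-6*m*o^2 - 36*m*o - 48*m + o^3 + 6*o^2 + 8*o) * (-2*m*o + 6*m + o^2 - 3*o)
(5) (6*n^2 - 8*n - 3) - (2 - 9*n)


(1) = -6.22*j^5 + 3.38*j^4 - 3.22*j^3 + 1.51*j^2 + 3.68*j - 2.16
(2) = -2*u^6 + 2*u^5 - 9*u^2 - 5*u - 1
(3) = -2*v^2 + 2*v
(4) = 12*m^2*o^3 + 36*m^2*o^2 - 120*m^2*o - 288*m^2 - 8*m*o^4 - 24*m*o^3 + 80*m*o^2 + 192*m*o + o^5 + 3*o^4 - 10*o^3 - 24*o^2
(5) = 6*n^2 + n - 5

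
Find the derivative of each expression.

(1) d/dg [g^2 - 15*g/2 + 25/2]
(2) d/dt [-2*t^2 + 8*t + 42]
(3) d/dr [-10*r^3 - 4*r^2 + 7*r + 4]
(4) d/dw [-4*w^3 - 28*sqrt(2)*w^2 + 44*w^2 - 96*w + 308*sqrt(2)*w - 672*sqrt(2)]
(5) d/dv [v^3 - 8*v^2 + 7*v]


(1) = 2*g - 15/2
(2) = 8 - 4*t
(3) = -30*r^2 - 8*r + 7
(4) = -12*w^2 - 56*sqrt(2)*w + 88*w - 96 + 308*sqrt(2)
(5) = 3*v^2 - 16*v + 7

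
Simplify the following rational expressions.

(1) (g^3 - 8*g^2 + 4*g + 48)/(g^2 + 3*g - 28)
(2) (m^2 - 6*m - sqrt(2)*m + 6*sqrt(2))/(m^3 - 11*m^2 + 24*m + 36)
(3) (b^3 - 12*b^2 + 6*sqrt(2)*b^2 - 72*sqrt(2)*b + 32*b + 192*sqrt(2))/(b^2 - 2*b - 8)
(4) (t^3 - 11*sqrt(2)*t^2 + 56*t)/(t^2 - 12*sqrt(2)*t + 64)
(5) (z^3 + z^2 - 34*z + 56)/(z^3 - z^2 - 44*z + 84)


(1) = (g^2 - 4*g - 12)/(g + 7)
(2) = (m - sqrt(2))/(m^2 - 5*m - 6)
(3) = (b^2 + b*(-8 + 6*sqrt(2)) - 48*sqrt(2))/(b + 2)
(4) = (t^2 - 7*sqrt(2)*t)/(t - 8*sqrt(2))
(5) = (z - 4)/(z - 6)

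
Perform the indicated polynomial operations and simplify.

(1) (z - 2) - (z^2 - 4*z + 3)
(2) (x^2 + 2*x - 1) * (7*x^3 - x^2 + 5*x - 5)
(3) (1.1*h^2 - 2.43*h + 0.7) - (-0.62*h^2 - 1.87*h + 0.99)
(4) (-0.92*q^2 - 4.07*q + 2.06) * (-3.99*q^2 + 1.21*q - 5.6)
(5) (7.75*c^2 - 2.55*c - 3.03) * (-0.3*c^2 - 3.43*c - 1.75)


(1) = -z^2 + 5*z - 5
(2) = 7*x^5 + 13*x^4 - 4*x^3 + 6*x^2 - 15*x + 5
(3) = 1.72*h^2 - 0.56*h - 0.29
(4) = 3.6708*q^4 + 15.1261*q^3 - 7.9921*q^2 + 25.2846*q - 11.536
(5) = -2.325*c^4 - 25.8175*c^3 - 3.907*c^2 + 14.8554*c + 5.3025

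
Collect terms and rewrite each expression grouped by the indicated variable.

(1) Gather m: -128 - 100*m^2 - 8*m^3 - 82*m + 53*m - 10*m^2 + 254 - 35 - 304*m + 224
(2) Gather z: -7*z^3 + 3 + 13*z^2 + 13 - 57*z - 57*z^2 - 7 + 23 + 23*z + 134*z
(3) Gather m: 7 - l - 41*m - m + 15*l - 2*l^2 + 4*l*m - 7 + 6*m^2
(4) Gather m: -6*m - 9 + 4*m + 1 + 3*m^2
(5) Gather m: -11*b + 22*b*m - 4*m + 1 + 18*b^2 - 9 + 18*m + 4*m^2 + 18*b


(1) = -8*m^3 - 110*m^2 - 333*m + 315
(2) = -7*z^3 - 44*z^2 + 100*z + 32
(3) = -2*l^2 + 14*l + 6*m^2 + m*(4*l - 42)
(4) = 3*m^2 - 2*m - 8
(5) = 18*b^2 + 7*b + 4*m^2 + m*(22*b + 14) - 8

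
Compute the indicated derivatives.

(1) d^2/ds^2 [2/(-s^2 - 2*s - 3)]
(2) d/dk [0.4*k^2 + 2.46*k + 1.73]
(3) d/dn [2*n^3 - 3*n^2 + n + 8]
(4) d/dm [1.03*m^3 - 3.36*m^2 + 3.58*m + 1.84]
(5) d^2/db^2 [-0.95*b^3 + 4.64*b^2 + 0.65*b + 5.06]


(1) = 4*(s^2 + 2*s - 4*(s + 1)^2 + 3)/(s^2 + 2*s + 3)^3
(2) = 0.8*k + 2.46
(3) = 6*n^2 - 6*n + 1
(4) = 3.09*m^2 - 6.72*m + 3.58
(5) = 9.28 - 5.7*b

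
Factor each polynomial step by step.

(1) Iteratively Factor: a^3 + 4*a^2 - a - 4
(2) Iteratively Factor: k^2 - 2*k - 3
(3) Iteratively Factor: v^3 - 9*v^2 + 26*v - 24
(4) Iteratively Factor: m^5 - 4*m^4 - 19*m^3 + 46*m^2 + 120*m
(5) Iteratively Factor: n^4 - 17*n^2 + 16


(1) = (a + 1)*(a^2 + 3*a - 4) = (a + 1)*(a + 4)*(a - 1)
(2) = (k - 3)*(k + 1)
(3) = (v - 4)*(v^2 - 5*v + 6) = (v - 4)*(v - 3)*(v - 2)
(4) = (m - 4)*(m^4 - 19*m^2 - 30*m) = m*(m - 4)*(m^3 - 19*m - 30) = m*(m - 4)*(m + 3)*(m^2 - 3*m - 10) = m*(m - 5)*(m - 4)*(m + 3)*(m + 2)
(5) = (n - 1)*(n^3 + n^2 - 16*n - 16) = (n - 1)*(n + 1)*(n^2 - 16) = (n - 4)*(n - 1)*(n + 1)*(n + 4)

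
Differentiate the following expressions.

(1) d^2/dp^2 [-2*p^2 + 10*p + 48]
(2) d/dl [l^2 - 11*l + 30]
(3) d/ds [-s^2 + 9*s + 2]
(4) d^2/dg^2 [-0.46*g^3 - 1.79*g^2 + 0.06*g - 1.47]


(1) = -4
(2) = 2*l - 11
(3) = 9 - 2*s
(4) = -2.76*g - 3.58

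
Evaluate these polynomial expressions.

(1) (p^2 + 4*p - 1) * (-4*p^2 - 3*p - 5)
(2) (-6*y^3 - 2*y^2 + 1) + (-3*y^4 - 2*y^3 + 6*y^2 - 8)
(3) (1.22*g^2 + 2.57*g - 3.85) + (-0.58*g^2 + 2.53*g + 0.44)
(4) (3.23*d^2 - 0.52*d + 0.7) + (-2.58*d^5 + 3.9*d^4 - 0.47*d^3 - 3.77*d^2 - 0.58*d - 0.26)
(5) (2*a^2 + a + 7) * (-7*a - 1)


(1) = -4*p^4 - 19*p^3 - 13*p^2 - 17*p + 5
(2) = -3*y^4 - 8*y^3 + 4*y^2 - 7
(3) = 0.64*g^2 + 5.1*g - 3.41
(4) = -2.58*d^5 + 3.9*d^4 - 0.47*d^3 - 0.54*d^2 - 1.1*d + 0.44
(5) = -14*a^3 - 9*a^2 - 50*a - 7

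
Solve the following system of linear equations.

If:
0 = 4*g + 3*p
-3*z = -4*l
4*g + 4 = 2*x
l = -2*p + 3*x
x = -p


Then:
g = -3
l = -20
p = 4
x = -4
z = -80/3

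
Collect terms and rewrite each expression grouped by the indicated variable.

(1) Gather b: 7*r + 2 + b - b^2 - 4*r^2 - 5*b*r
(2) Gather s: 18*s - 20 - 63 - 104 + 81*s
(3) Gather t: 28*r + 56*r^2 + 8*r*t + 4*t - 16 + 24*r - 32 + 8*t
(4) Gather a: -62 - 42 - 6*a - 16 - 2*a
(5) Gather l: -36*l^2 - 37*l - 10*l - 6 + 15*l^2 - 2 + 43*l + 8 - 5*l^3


(1) = -b^2 + b*(1 - 5*r) - 4*r^2 + 7*r + 2
(2) = 99*s - 187
(3) = 56*r^2 + 52*r + t*(8*r + 12) - 48
(4) = -8*a - 120
(5) = -5*l^3 - 21*l^2 - 4*l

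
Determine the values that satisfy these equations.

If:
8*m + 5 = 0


Then:
m = -5/8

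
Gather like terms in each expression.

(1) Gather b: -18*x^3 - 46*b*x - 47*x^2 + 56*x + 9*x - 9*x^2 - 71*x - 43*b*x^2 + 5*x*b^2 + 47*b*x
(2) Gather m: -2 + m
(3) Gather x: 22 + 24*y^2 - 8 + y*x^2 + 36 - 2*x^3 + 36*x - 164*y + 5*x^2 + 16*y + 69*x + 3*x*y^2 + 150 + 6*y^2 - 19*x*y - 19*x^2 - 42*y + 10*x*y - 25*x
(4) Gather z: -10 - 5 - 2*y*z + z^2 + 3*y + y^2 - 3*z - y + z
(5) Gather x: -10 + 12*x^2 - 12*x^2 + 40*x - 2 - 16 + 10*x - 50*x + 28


(1) = 5*b^2*x + b*(-43*x^2 + x) - 18*x^3 - 56*x^2 - 6*x
(2) = m - 2
(3) = -2*x^3 + x^2*(y - 14) + x*(3*y^2 - 9*y + 80) + 30*y^2 - 190*y + 200
(4) = y^2 + 2*y + z^2 + z*(-2*y - 2) - 15
(5) = 0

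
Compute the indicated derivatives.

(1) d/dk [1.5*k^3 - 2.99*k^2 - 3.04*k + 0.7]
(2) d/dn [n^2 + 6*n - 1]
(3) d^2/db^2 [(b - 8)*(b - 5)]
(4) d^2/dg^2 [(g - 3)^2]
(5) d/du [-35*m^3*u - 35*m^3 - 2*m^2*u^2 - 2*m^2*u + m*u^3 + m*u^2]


(1) = 4.5*k^2 - 5.98*k - 3.04
(2) = 2*n + 6
(3) = 2
(4) = 2
(5) = m*(-35*m^2 - 4*m*u - 2*m + 3*u^2 + 2*u)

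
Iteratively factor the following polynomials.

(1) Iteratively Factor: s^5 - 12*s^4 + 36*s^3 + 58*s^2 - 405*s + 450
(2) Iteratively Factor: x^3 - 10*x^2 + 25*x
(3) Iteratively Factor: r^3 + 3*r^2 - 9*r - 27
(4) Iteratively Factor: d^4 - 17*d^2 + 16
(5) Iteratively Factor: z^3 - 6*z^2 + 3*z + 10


(1) = (s - 2)*(s^4 - 10*s^3 + 16*s^2 + 90*s - 225) = (s - 3)*(s - 2)*(s^3 - 7*s^2 - 5*s + 75) = (s - 3)*(s - 2)*(s + 3)*(s^2 - 10*s + 25) = (s - 5)*(s - 3)*(s - 2)*(s + 3)*(s - 5)
(2) = (x - 5)*(x^2 - 5*x) = x*(x - 5)*(x - 5)
(3) = (r + 3)*(r^2 - 9) = (r + 3)^2*(r - 3)
(4) = (d - 1)*(d^3 + d^2 - 16*d - 16) = (d - 4)*(d - 1)*(d^2 + 5*d + 4) = (d - 4)*(d - 1)*(d + 4)*(d + 1)
(5) = (z - 5)*(z^2 - z - 2) = (z - 5)*(z - 2)*(z + 1)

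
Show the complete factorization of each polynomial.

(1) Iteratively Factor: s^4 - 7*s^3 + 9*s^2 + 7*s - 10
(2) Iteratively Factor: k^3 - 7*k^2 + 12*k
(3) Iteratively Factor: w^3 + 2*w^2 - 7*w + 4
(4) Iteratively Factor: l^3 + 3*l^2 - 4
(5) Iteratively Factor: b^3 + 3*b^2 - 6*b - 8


(1) = (s - 1)*(s^3 - 6*s^2 + 3*s + 10) = (s - 5)*(s - 1)*(s^2 - s - 2) = (s - 5)*(s - 2)*(s - 1)*(s + 1)
(2) = (k)*(k^2 - 7*k + 12) = k*(k - 4)*(k - 3)
(3) = (w - 1)*(w^2 + 3*w - 4) = (w - 1)*(w + 4)*(w - 1)
(4) = (l + 2)*(l^2 + l - 2) = (l - 1)*(l + 2)*(l + 2)
(5) = (b - 2)*(b^2 + 5*b + 4) = (b - 2)*(b + 1)*(b + 4)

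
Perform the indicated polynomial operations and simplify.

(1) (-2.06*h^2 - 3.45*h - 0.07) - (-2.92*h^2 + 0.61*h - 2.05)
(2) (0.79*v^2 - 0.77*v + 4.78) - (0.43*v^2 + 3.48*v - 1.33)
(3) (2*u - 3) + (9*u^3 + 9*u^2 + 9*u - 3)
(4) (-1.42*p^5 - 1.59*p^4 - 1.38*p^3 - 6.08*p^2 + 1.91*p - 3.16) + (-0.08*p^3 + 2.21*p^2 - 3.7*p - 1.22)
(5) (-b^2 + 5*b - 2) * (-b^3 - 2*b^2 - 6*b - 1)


(1) = 0.86*h^2 - 4.06*h + 1.98
(2) = 0.36*v^2 - 4.25*v + 6.11
(3) = 9*u^3 + 9*u^2 + 11*u - 6
(4) = -1.42*p^5 - 1.59*p^4 - 1.46*p^3 - 3.87*p^2 - 1.79*p - 4.38
(5) = b^5 - 3*b^4 - 2*b^3 - 25*b^2 + 7*b + 2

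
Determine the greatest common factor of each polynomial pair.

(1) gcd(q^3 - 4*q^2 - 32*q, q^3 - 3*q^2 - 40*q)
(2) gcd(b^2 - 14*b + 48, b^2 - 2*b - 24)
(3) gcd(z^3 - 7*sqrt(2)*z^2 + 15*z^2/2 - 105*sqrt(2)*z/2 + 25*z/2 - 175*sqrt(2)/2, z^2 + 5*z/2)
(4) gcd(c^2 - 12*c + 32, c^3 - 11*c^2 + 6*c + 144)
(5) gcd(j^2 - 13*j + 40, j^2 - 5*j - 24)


(1) = q^2 - 8*q
(2) = b - 6
(3) = z + 5/2
(4) = c - 8
(5) = gcd((j - 8)*(j - 5), (j - 8)*(j + 3)) = j - 8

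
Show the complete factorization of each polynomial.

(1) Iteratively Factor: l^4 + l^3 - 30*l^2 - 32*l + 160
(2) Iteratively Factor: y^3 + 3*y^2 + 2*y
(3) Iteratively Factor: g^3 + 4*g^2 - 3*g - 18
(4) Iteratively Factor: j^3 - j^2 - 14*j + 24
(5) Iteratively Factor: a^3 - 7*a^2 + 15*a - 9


(1) = (l + 4)*(l^3 - 3*l^2 - 18*l + 40) = (l - 2)*(l + 4)*(l^2 - l - 20) = (l - 5)*(l - 2)*(l + 4)*(l + 4)
(2) = (y + 2)*(y^2 + y) = y*(y + 2)*(y + 1)
(3) = (g + 3)*(g^2 + g - 6) = (g - 2)*(g + 3)*(g + 3)
(4) = (j + 4)*(j^2 - 5*j + 6) = (j - 3)*(j + 4)*(j - 2)
(5) = (a - 3)*(a^2 - 4*a + 3) = (a - 3)*(a - 1)*(a - 3)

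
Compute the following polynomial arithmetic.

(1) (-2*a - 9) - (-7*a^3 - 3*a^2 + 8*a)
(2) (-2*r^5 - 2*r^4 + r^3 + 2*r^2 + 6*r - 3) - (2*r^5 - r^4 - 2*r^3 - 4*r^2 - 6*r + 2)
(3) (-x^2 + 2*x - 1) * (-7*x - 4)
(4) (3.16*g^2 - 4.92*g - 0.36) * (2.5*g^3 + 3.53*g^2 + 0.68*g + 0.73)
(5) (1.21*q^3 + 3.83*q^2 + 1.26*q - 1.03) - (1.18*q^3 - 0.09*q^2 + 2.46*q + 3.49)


(1) = 7*a^3 + 3*a^2 - 10*a - 9
(2) = -4*r^5 - r^4 + 3*r^3 + 6*r^2 + 12*r - 5
(3) = 7*x^3 - 10*x^2 - x + 4
(4) = 7.9*g^5 - 1.1452*g^4 - 16.1188*g^3 - 2.3096*g^2 - 3.8364*g - 0.2628
(5) = 0.03*q^3 + 3.92*q^2 - 1.2*q - 4.52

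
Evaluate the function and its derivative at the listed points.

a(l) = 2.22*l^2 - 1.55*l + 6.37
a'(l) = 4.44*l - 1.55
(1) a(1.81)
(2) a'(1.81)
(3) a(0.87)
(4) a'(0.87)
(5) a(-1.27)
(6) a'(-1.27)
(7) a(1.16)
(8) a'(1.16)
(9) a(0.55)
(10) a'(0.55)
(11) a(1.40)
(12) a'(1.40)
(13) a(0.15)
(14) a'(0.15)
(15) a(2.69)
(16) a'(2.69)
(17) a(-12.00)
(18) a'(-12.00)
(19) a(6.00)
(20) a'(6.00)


(1) = 10.84
(2) = 6.49
(3) = 6.70
(4) = 2.31
(5) = 11.92
(6) = -7.19
(7) = 7.56
(8) = 3.60
(9) = 6.19
(10) = 0.89
(11) = 8.55
(12) = 4.67
(13) = 6.19
(14) = -0.88
(15) = 18.26
(16) = 10.39
(17) = 344.65
(18) = -54.83
(19) = 76.99
(20) = 25.09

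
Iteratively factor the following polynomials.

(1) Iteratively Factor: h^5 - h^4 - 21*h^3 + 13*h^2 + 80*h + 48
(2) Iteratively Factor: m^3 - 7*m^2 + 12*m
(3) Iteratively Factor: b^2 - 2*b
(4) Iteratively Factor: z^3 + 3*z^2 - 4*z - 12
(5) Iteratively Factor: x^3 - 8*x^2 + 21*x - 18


(1) = (h + 1)*(h^4 - 2*h^3 - 19*h^2 + 32*h + 48) = (h + 1)^2*(h^3 - 3*h^2 - 16*h + 48) = (h + 1)^2*(h + 4)*(h^2 - 7*h + 12) = (h - 3)*(h + 1)^2*(h + 4)*(h - 4)
(2) = (m - 3)*(m^2 - 4*m) = m*(m - 3)*(m - 4)
(3) = (b - 2)*(b)
(4) = (z + 2)*(z^2 + z - 6) = (z - 2)*(z + 2)*(z + 3)
(5) = (x - 3)*(x^2 - 5*x + 6) = (x - 3)^2*(x - 2)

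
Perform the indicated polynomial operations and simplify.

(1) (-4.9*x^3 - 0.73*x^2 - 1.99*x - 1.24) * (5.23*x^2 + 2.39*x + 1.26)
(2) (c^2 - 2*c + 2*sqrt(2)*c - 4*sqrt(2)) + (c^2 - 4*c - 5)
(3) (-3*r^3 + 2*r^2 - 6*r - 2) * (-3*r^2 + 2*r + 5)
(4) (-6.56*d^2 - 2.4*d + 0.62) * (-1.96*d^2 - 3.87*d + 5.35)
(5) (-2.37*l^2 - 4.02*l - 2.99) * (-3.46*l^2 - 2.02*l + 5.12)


(1) = -25.627*x^5 - 15.5289*x^4 - 18.3264*x^3 - 12.1611*x^2 - 5.471*x - 1.5624
(2) = 2*c^2 - 6*c + 2*sqrt(2)*c - 4*sqrt(2) - 5
(3) = 9*r^5 - 12*r^4 + 7*r^3 + 4*r^2 - 34*r - 10
(4) = 12.8576*d^4 + 30.0912*d^3 - 27.0232*d^2 - 15.2394*d + 3.317
(5) = 8.2002*l^4 + 18.6966*l^3 + 6.3314*l^2 - 14.5426*l - 15.3088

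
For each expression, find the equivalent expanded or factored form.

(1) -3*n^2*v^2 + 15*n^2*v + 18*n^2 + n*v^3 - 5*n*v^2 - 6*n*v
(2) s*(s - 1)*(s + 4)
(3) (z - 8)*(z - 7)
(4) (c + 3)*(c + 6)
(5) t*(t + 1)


(1) = (-3*n + v)*(v - 6)*(n*v + n)
(2) = s^3 + 3*s^2 - 4*s
(3) = z^2 - 15*z + 56
(4) = c^2 + 9*c + 18
(5) = t^2 + t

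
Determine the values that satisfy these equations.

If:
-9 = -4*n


Then:
n = 9/4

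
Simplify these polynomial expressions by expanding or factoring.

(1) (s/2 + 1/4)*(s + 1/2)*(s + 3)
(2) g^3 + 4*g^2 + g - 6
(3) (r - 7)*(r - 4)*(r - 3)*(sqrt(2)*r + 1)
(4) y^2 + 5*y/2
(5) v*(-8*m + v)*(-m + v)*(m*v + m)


(1) = s^3/2 + 2*s^2 + 13*s/8 + 3/8
(2) = (g - 1)*(g + 2)*(g + 3)
(3) = sqrt(2)*r^4 - 14*sqrt(2)*r^3 + r^3 - 14*r^2 + 61*sqrt(2)*r^2 - 84*sqrt(2)*r + 61*r - 84
(4) = y*(y + 5/2)
(5) = 8*m^3*v^2 + 8*m^3*v - 9*m^2*v^3 - 9*m^2*v^2 + m*v^4 + m*v^3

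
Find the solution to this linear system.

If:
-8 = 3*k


Then:
k = -8/3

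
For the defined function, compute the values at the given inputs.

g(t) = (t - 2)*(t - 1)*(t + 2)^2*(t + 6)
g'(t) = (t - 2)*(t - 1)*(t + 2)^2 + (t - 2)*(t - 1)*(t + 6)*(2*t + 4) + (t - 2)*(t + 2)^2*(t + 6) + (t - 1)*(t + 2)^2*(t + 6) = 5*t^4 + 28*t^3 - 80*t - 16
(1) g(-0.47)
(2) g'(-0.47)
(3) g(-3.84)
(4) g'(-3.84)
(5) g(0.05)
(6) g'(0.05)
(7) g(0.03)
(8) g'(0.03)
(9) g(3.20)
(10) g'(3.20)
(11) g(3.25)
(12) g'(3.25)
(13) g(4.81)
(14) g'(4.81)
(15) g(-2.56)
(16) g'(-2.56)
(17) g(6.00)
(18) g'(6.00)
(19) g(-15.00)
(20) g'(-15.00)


(1) = 47.00
(2) = 18.94
(3) = 206.70
(4) = -207.08
(5) = 47.10
(6) = -20.00
(7) = 47.48
(8) = -18.40
(9) = 656.75
(10) = 1169.79
(11) = 717.06
(12) = 1243.02
(13) = 5367.24
(14) = 5391.57
(15) = 17.51
(16) = -66.21
(17) = 15360.00
(18) = 12032.00
(19) = -413712.00
(20) = 159809.00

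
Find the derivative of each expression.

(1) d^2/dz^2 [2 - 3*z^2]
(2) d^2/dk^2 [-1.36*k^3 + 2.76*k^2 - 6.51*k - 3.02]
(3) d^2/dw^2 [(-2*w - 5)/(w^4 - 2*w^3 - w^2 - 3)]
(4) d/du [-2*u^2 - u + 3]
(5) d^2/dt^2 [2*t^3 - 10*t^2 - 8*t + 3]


(1) = -6
(2) = 5.52 - 8.16*k
(3) = 2*(4*w^2*(2*w + 5)*(-2*w^2 + 3*w + 1)^2 + (8*w^3 - 12*w^2 - 4*w - (2*w + 5)*(-6*w^2 + 6*w + 1))*(-w^4 + 2*w^3 + w^2 + 3))/(-w^4 + 2*w^3 + w^2 + 3)^3
(4) = -4*u - 1
(5) = 12*t - 20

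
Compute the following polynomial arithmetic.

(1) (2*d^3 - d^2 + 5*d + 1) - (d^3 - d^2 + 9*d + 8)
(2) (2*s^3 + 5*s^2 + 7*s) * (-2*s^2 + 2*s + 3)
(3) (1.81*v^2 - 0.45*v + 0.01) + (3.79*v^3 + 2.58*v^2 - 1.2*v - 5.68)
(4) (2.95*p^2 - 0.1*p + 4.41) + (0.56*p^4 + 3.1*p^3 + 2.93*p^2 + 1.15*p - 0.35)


(1) = d^3 - 4*d - 7
(2) = -4*s^5 - 6*s^4 + 2*s^3 + 29*s^2 + 21*s
(3) = 3.79*v^3 + 4.39*v^2 - 1.65*v - 5.67
(4) = 0.56*p^4 + 3.1*p^3 + 5.88*p^2 + 1.05*p + 4.06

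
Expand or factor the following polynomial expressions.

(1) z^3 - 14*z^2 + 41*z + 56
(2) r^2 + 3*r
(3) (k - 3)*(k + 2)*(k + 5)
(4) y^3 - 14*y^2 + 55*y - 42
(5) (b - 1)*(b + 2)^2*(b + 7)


(1) = (z - 8)*(z - 7)*(z + 1)
(2) = r*(r + 3)
(3) = k^3 + 4*k^2 - 11*k - 30
(4) = (y - 7)*(y - 6)*(y - 1)
(5) = b^4 + 10*b^3 + 21*b^2 - 4*b - 28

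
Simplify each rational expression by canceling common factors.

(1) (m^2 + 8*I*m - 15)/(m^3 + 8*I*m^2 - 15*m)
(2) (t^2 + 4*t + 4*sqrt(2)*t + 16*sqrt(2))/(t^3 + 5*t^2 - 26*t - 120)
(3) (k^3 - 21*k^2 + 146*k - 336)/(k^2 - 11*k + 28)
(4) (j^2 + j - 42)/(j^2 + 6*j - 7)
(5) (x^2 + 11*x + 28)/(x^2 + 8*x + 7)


(1) = 1/m
(2) = (t + 4*sqrt(2))/(t^2 + t - 30)
(3) = (k^2 - 14*k + 48)/(k - 4)
(4) = (j - 6)/(j - 1)
(5) = (x + 4)/(x + 1)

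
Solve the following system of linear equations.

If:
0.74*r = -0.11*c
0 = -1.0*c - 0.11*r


Then:
c = 0.00
r = 0.00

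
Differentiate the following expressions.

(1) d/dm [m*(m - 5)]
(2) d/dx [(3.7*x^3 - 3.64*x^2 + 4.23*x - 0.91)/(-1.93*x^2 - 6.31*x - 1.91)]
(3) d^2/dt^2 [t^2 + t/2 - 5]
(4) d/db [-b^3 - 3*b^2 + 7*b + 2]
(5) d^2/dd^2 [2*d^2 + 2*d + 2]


(1) = 2*m - 5
(2) = (-7.141*x^4 - 46.694*x^3 + 9.9313*x^2 + 10.3922*x - 13.8214)/(3.7249*x^4 + 24.3566*x^3 + 47.1887*x^2 + 24.1042*x + 3.6481)
(3) = 2
(4) = -3*b^2 - 6*b + 7
(5) = 4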